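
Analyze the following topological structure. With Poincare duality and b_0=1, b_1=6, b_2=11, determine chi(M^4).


By Poincare duality b_k = b_{4-k}, so full Betti numbers: b_0=1, b_1=6, b_2=11, b_3=6, b_4=1.
chi = sum (-1)^k b_k = 1

1


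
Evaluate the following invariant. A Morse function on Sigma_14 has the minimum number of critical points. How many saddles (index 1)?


A perfect Morse function has m_k = b_k.
For Sigma_14: b_0=1, b_1=2g=28, b_2=1.
Saddles m_1 = 2g = 28

28


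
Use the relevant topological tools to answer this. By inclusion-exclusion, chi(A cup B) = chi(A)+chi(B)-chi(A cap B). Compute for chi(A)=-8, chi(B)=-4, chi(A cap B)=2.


chi(A cup B) = chi(A) + chi(B) - chi(A cap B)
= -8 + (-4) - (2)
= -14

-14


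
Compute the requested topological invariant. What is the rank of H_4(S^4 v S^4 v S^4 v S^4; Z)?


For a wedge of spheres, H_k (k>0) is free on one generator per sphere of dimension k.
Spheres of dimension 4: count = 4.
b_4 = 4

4


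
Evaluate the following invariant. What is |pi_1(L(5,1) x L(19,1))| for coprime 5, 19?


pi_1(X x Y) = pi_1(X) x pi_1(Y).
pi_1(L(5,1)) = Z/5, pi_1(L(19,1)) = Z/19.
|Z/5 x Z/19| = 5 * 19 = 95

95


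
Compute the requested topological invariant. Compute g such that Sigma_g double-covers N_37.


chi(N_37) = 2 - 37 = -35.
Double cover: chi(Sigma_g) = 2 * chi(N_37) = 2*(-35) = -70.
2 - 2g = -70, so g = (2 - (-70))/2 = 72/2 = 36

36


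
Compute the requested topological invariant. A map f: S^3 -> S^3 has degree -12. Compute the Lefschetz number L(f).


On S^3: L(f) = tr(f_0*) + (-1)^3 tr(f_3*) = 1 + (-1)^3 * deg(f).
L(f) = 1 + (-1)^3 * -12 = 1 + 12 = 13

13


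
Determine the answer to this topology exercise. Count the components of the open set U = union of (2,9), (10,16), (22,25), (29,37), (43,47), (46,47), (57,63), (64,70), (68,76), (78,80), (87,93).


Sort and merge overlapping open intervals.
Merged: (2,9), (10,16), (22,25), (29,37), (43,47), (57,63), (64,76), (78,80), (87,93).
Number of components = 9

9


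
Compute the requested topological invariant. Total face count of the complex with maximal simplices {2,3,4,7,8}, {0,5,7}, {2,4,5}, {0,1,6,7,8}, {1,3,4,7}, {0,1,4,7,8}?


Each maximal simplex on m vertices has 2^m - 1 nonempty faces.
Take the union (dedupe shared faces).
Total distinct faces = 82

82


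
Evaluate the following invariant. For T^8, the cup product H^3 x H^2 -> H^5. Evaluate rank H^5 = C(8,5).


Cup product: H^p x H^q -> H^{p+q}; here p+q = 3+2 = 5.
rank H^k(T^n) = C(n,k).
C(8,5) = 56

56


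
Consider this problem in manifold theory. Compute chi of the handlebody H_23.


A genus-g handlebody deformation retracts to a wedge of g circles.
chi(vee_g S^1) = 1 - g.
chi(H_23) = 1 - 23 = -22

-22


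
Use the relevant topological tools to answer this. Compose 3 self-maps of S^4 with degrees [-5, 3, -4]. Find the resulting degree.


Degree is multiplicative: deg(composition) = product of degrees.
= (-5) * (3) * (-4) = 60

60


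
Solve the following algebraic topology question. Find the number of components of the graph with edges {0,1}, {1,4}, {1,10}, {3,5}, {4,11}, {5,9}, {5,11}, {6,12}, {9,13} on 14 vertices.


Run DFS/union-find over 14 vertices.
V = 14, E = 9.
Number of components = 5

5


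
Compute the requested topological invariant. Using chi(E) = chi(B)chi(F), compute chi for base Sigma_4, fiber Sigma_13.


For a fiber bundle F -> E -> B (with CW structure): chi(E) = chi(B) * chi(F).
chi(Sigma_4) = -6, chi(Sigma_13) = -24.
chi(E) = (-6) * (-24) = 144

144


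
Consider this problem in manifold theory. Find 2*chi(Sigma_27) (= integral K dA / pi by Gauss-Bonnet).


Gauss-Bonnet: integral K dA = 2*pi*chi(M).
chi(Sigma_27) = 2 - 2*27 = -52.
(integral K dA)/pi = 2*chi = 2*(-52) = -104

-104


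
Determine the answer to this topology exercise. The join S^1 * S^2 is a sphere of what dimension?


Join of spheres: S^m * S^n = S^{m+n+1}.
dim = 1 + 2 + 1 = 4

4


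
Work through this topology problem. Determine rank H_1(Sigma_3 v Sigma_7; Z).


For a wedge: H_1(A v B) = H_1(A) + H_1(B).
b_1(Sigma_3) = 6, b_1(Sigma_7) = 14.
b_1 = 6 + 14 = 20

20


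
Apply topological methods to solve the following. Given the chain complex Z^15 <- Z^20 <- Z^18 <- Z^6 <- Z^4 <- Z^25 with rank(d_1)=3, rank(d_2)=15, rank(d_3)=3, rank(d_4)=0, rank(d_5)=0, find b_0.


rank H_k = rank(ker d_k) - rank(im d_{k+1}).
rank(ker d_0) = rank(C_0) - rank(d_0) = 15 - 0 = 15.
rank(im d_{0+1}) = 3.
rank H_0 = 15 - 3 = 12

12


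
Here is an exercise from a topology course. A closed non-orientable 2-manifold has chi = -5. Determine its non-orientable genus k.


chi = 2 - k for closed non-orientable surfaces with k crosscaps.
-5 = 2 - k
k = 2 - (-5) = 7

7


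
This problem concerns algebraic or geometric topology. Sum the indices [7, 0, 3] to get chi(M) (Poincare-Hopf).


Poincare-Hopf: chi(M) = sum of indices of zeros.
chi = (7) + (0) + (3) = 10

10


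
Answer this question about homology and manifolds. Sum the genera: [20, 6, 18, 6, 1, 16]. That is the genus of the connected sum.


Genus is additive under connected sum of orientable surfaces.
g = 20 + 6 + 18 + 6 + 1 + 16 = 67

67


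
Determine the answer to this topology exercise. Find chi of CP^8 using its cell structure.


CP^8 has one cell in each even dimension 0, 2, ..., 2*8 (8+1 cells total).
All cells are even-dimensional, so chi = number of cells.
chi = 8 + 1 = 9

9


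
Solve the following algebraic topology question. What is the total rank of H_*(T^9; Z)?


b_k(T^9) = C(9,k), so the sum over k is sum_k C(9,k) = 2^9.
Total = 2^9 = 512

512


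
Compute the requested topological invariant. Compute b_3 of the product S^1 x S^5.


Each S^d has Poincare polynomial 1 + t^d.
The product S^1 x S^5 has Poincare polynomial prod(1+t^d_i).
Expanding: b_0=1, b_1=1, b_5=1, b_6=1.
b_3 = 0

0


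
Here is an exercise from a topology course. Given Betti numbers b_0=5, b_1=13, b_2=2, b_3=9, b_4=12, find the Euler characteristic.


chi = sum_k (-1)^k b_k.
= (5) + (-13) + (2) + (-9) + (12)
= -3

-3


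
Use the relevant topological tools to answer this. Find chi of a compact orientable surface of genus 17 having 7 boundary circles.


For a compact orientable surface with genus g and b boundary components: chi = 2 - 2g - b.
chi = 2 - 2*17 - 7 = 2 - 34 - 7 = -39

-39


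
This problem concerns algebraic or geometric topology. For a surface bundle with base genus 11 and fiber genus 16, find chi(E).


For a fiber bundle F -> E -> B (with CW structure): chi(E) = chi(B) * chi(F).
chi(Sigma_11) = -20, chi(Sigma_16) = -30.
chi(E) = (-20) * (-30) = 600

600


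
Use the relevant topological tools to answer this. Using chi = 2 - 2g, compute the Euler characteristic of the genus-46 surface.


For a closed orientable surface of genus g: chi = 2 - 2g.
Here g = 46.
chi = 2 - 2*46 = 2 - 92 = -90

-90


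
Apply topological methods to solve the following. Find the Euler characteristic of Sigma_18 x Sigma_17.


chi(Sigma_18) = 2 - 2*18 = -34
chi(Sigma_17) = 2 - 2*17 = -32
chi(product) = (-34) * (-32) = 1088

1088


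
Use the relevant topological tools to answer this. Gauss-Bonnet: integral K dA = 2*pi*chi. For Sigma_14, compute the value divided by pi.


Gauss-Bonnet: integral K dA = 2*pi*chi(M).
chi(Sigma_14) = 2 - 2*14 = -26.
(integral K dA)/pi = 2*chi = 2*(-26) = -52

-52


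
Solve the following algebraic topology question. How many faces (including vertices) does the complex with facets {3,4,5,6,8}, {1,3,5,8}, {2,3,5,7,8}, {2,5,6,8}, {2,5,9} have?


Each maximal simplex on m vertices has 2^m - 1 nonempty faces.
Take the union (dedupe shared faces).
Total distinct faces = 71

71


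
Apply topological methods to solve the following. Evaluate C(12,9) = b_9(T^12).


By the Kunneth formula, b_k(T^n) = C(n,k).
b_9(T^12) = C(12,9).
C(12,9) = 12!/(9!*3!) = 220

220


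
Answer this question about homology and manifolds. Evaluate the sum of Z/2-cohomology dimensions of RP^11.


H^k(RP^11; Z/2) = Z/2 for each 0 <= k <= 11.
Total dimension = 11 + 1 = 12

12


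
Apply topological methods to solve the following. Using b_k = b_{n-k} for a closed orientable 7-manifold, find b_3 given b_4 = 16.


Poincare duality for closed orientable n-manifolds: b_k = b_{n-k}.
Here n = 7, so b_3 = b_4 = 16

16


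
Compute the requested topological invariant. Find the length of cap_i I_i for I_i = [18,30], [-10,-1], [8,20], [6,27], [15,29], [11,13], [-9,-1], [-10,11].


Intersection = [max(a_i), min(b_i)] = [18, -1].
Since 18 > -1, the intersection is empty.
Length = 0

0


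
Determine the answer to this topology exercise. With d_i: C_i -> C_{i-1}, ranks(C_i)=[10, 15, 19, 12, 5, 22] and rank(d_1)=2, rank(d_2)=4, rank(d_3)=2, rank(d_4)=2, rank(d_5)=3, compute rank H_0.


rank H_k = rank(ker d_k) - rank(im d_{k+1}).
rank(ker d_0) = rank(C_0) - rank(d_0) = 10 - 0 = 10.
rank(im d_{0+1}) = 2.
rank H_0 = 10 - 2 = 8

8


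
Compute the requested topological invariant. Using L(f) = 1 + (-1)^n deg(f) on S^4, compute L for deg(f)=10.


On S^4: L(f) = tr(f_0*) + (-1)^4 tr(f_4*) = 1 + (-1)^4 * deg(f).
L(f) = 1 + (-1)^4 * 10 = 1 + 10 = 11

11


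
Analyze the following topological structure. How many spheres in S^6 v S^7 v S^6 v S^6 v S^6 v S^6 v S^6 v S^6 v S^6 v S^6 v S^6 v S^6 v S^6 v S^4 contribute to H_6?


For a wedge of spheres, H_k (k>0) is free on one generator per sphere of dimension k.
Spheres of dimension 6: count = 12.
b_6 = 12

12


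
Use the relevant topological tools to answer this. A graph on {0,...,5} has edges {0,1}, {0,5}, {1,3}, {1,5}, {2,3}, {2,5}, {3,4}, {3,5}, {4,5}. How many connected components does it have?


Run DFS/union-find over 6 vertices.
V = 6, E = 9.
Number of components = 1

1


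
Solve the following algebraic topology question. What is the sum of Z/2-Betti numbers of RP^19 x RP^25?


dim H^*(RP^n; Z/2) = n+1 (one Z/2 in each degree 0..n).
Total Betti number is multiplicative.
Total = (19+1) * (25+1) = 20 * 26 = 520

520


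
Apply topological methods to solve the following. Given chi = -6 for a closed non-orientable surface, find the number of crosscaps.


chi = 2 - k for closed non-orientable surfaces with k crosscaps.
-6 = 2 - k
k = 2 - (-6) = 8

8


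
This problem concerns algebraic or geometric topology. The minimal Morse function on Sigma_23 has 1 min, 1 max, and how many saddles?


A perfect Morse function has m_k = b_k.
For Sigma_23: b_0=1, b_1=2g=46, b_2=1.
Saddles m_1 = 2g = 46

46


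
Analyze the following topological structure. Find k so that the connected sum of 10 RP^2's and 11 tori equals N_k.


Since a >= 1, the sum is non-orientable; each T^2 can be replaced by RP^2 # RP^2 (since T^2#RP^2 = 3RP^2).
Total crosscaps k = 10 + 2*11 = 32.
Check via chi: chi = 10*1 + 11*0 - (10+11-1)*2 = -30 = 2 - k = -30. Consistent.

32


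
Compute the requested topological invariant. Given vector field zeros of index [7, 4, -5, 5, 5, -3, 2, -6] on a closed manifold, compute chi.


Poincare-Hopf: chi(M) = sum of indices of zeros.
chi = (7) + (4) + (-5) + (5) + (5) + (-3) + (2) + (-6) = 9

9


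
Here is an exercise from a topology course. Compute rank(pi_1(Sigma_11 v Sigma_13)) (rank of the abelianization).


For a wedge: H_1(A v B) = H_1(A) + H_1(B).
b_1(Sigma_11) = 22, b_1(Sigma_13) = 26.
b_1 = 22 + 26 = 48

48


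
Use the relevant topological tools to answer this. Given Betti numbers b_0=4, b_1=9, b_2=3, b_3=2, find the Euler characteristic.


chi = sum_k (-1)^k b_k.
= (4) + (-9) + (3) + (-2)
= -4

-4


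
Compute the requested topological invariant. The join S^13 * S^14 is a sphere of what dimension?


Join of spheres: S^m * S^n = S^{m+n+1}.
dim = 13 + 14 + 1 = 28

28


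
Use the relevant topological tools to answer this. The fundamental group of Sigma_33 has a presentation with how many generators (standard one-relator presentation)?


Standard presentation: pi_1(Sigma_g) = <a_1,b_1,...,a_g,b_g | [a_1,b_1]...[a_g,b_g] = 1>.
Number of generators = 2g = 2*33 = 66

66


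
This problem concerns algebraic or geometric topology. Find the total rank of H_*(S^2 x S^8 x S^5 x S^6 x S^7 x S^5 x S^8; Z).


Total Betti number is multiplicative under products.
Each S^d (d>=1) has total Betti number 2.
There are 7 sphere factors.
Total = 2^7 = 128

128


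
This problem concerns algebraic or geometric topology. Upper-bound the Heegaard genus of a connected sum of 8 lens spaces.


Heegaard genus satisfies g(A#B) <= g(A) + g(B).
Each lens space has g = 1.
Upper bound: 8 * 1 = 8

8


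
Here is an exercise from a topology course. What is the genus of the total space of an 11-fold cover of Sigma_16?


For an n-sheeted cover: chi(E) = n * chi(B).
chi(Sigma_16) = 2 - 2*16 = -30.
chi(E) = 11 * (-30) = -330.
genus(E) = (2 - chi(E))/2 = (2 - (-330))/2 = 332/2 = 166

166


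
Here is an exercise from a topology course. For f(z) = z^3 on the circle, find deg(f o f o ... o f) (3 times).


deg(f) = 3. Degree is multiplicative: deg(f^3) = (deg f)^3.
deg(f^3) = (3)^3 = 27

27


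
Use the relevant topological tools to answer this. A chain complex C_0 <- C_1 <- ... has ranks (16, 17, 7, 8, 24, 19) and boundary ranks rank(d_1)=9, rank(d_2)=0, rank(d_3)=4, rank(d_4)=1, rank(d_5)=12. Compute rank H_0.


rank H_k = rank(ker d_k) - rank(im d_{k+1}).
rank(ker d_0) = rank(C_0) - rank(d_0) = 16 - 0 = 16.
rank(im d_{0+1}) = 9.
rank H_0 = 16 - 9 = 7

7


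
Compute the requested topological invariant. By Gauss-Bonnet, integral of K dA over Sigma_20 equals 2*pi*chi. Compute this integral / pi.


Gauss-Bonnet: integral K dA = 2*pi*chi(M).
chi(Sigma_20) = 2 - 2*20 = -38.
(integral K dA)/pi = 2*chi = 2*(-38) = -76

-76


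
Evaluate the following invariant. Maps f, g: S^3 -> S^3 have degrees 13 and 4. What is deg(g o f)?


Degree is multiplicative under composition: deg(g o f) = deg(g) * deg(f).
= 4 * 13 = 52

52


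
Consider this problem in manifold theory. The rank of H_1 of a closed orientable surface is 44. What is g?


For a closed orientable surface: b_1 = 2g.
44 = 2g
g = 44 / 2 = 22

22


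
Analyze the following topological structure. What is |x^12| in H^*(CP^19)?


|x| = 2 in H^*(CP^n).
|x^12| = 12 * |x| = 12 * 2 = 24

24


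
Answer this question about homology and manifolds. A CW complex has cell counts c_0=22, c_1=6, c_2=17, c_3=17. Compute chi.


chi = sum_k (-1)^k c_k.
= (-1)^0*22 + (-1)^1*6 + (-1)^2*17 + (-1)^3*17
= (22) + (-6) + (17) + (-17)
= 16

16


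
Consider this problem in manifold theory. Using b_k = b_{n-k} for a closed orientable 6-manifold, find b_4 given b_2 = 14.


Poincare duality for closed orientable n-manifolds: b_k = b_{n-k}.
Here n = 6, so b_4 = b_2 = 14

14


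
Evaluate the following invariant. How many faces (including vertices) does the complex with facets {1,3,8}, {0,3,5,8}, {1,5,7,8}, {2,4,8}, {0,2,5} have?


Each maximal simplex on m vertices has 2^m - 1 nonempty faces.
Take the union (dedupe shared faces).
Total distinct faces = 38

38


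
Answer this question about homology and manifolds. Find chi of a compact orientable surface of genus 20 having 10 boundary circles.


For a compact orientable surface with genus g and b boundary components: chi = 2 - 2g - b.
chi = 2 - 2*20 - 10 = 2 - 40 - 10 = -48

-48


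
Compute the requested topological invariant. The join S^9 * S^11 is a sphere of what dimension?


Join of spheres: S^m * S^n = S^{m+n+1}.
dim = 9 + 11 + 1 = 21

21


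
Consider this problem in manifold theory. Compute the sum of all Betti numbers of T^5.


b_k(T^5) = C(5,k), so the sum over k is sum_k C(5,k) = 2^5.
Total = 2^5 = 32

32


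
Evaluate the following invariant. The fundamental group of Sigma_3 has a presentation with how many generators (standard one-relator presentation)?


Standard presentation: pi_1(Sigma_g) = <a_1,b_1,...,a_g,b_g | [a_1,b_1]...[a_g,b_g] = 1>.
Number of generators = 2g = 2*3 = 6

6


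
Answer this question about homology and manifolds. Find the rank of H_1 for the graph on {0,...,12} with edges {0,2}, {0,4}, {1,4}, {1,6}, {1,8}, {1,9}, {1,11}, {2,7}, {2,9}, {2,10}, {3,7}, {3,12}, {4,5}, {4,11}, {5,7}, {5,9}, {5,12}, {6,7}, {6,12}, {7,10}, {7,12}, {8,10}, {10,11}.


b_1 = E - V + (number of components).
E = 23, V = 13, components = 1.
b_1 = 23 - 13 + 1 = 11

11


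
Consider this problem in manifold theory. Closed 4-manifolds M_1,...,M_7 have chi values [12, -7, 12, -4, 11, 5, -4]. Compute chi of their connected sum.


For n-manifolds: chi(A#B) = chi(A) + chi(B) - chi(S^4).
chi(S^4) = 1 + (-1)^4 = 2.
chi(#) = (sum chi_i) - (7-1)*chi(S^4) = 25 - 6*2 = 13

13


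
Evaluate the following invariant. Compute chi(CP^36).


CP^36 has one cell in each even dimension 0, 2, ..., 2*36 (36+1 cells total).
All cells are even-dimensional, so chi = number of cells.
chi = 36 + 1 = 37

37


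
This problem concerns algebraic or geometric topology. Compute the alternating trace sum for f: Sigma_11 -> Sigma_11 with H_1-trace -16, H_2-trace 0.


L(f) = tr(f_0*) - tr(f_1*) + tr(f_2*).
= 1 - (-16) + (0)
= 17

17


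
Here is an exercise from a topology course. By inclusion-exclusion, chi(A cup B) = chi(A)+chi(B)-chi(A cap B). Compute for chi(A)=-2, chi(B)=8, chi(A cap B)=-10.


chi(A cup B) = chi(A) + chi(B) - chi(A cap B)
= -2 + (8) - (-10)
= 16

16


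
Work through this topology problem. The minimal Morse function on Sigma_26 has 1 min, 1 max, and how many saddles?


A perfect Morse function has m_k = b_k.
For Sigma_26: b_0=1, b_1=2g=52, b_2=1.
Saddles m_1 = 2g = 52

52


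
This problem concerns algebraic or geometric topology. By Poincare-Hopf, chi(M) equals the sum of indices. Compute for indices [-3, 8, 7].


Poincare-Hopf: chi(M) = sum of indices of zeros.
chi = (-3) + (8) + (7) = 12

12


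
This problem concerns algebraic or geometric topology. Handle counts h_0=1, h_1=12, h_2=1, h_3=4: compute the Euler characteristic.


Handles of index k contribute (-1)^k to chi (same as CW cells).
chi = (1) + (-12) + (1) + (-4) = -14

-14


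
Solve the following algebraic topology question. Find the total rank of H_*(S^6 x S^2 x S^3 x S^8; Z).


Total Betti number is multiplicative under products.
Each S^d (d>=1) has total Betti number 2.
There are 4 sphere factors.
Total = 2^4 = 16

16


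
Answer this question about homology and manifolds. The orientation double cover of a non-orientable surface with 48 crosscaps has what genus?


chi(N_48) = 2 - 48 = -46.
Double cover: chi(Sigma_g) = 2 * chi(N_48) = 2*(-46) = -92.
2 - 2g = -92, so g = (2 - (-92))/2 = 94/2 = 47

47


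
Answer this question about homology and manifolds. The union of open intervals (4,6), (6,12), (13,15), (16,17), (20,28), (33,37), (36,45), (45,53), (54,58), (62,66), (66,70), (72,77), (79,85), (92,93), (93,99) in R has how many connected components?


Sort and merge overlapping open intervals.
Merged: (4,6), (6,12), (13,15), (16,17), (20,28), (33,45), (45,53), (54,58), (62,66), (66,70), (72,77), (79,85), (92,93), (93,99).
Number of components = 14

14


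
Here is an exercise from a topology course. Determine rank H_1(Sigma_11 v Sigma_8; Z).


For a wedge: H_1(A v B) = H_1(A) + H_1(B).
b_1(Sigma_11) = 22, b_1(Sigma_8) = 16.
b_1 = 22 + 16 = 38

38


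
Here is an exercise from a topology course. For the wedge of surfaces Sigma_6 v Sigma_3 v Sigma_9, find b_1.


For a wedge X v Y: reduced H_k(X v Y) = H_k(X) + H_k(Y).
Each Sigma_g contributes b_1 = 2g.
b_1 = 12 + 6 + 18 = 36

36


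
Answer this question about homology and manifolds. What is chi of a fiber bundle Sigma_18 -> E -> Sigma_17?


For a fiber bundle F -> E -> B (with CW structure): chi(E) = chi(B) * chi(F).
chi(Sigma_17) = -32, chi(Sigma_18) = -34.
chi(E) = (-32) * (-34) = 1088

1088


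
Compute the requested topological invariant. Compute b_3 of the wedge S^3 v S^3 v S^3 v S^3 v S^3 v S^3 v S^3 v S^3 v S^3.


For a wedge of spheres, H_k (k>0) is free on one generator per sphere of dimension k.
Spheres of dimension 3: count = 9.
b_3 = 9

9


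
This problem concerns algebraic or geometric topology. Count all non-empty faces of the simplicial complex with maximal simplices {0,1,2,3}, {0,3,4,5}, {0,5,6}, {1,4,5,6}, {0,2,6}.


Each maximal simplex on m vertices has 2^m - 1 nonempty faces.
Take the union (dedupe shared faces).
Total distinct faces = 42

42


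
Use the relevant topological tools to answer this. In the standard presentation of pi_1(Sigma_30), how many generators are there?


Standard presentation: pi_1(Sigma_g) = <a_1,b_1,...,a_g,b_g | [a_1,b_1]...[a_g,b_g] = 1>.
Number of generators = 2g = 2*30 = 60

60


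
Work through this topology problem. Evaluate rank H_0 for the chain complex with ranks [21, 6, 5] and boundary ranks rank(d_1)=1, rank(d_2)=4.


rank H_k = rank(ker d_k) - rank(im d_{k+1}).
rank(ker d_0) = rank(C_0) - rank(d_0) = 21 - 0 = 21.
rank(im d_{0+1}) = 1.
rank H_0 = 21 - 1 = 20

20


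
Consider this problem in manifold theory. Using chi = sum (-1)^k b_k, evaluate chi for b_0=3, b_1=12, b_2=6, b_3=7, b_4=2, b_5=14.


chi = sum_k (-1)^k b_k.
= (3) + (-12) + (6) + (-7) + (2) + (-14)
= -22

-22


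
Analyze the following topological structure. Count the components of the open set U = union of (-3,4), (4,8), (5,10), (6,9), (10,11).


Sort and merge overlapping open intervals.
Merged: (-3,4), (4,10), (10,11).
Number of components = 3

3


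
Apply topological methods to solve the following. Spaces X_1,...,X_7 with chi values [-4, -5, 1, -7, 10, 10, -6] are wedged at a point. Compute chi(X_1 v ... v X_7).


chi(A v B) = chi(A) + chi(B) - 1 (one point identified).
For 7 spaces: chi = (sum chi_i) - (7 - 1).
sum = -1; chi = -1 - 6 = -7

-7


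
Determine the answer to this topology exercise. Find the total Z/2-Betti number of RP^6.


H^k(RP^6; Z/2) = Z/2 for each 0 <= k <= 6.
Total dimension = 6 + 1 = 7

7


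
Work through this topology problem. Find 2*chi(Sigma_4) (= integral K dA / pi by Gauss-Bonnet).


Gauss-Bonnet: integral K dA = 2*pi*chi(M).
chi(Sigma_4) = 2 - 2*4 = -6.
(integral K dA)/pi = 2*chi = 2*(-6) = -12

-12


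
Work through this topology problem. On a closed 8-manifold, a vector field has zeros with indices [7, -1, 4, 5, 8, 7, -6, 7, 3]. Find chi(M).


Poincare-Hopf: chi(M) = sum of indices of zeros.
chi = (7) + (-1) + (4) + (5) + (8) + (7) + (-6) + (7) + (3) = 34

34


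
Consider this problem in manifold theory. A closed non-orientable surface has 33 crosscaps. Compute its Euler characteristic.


For a non-orientable closed surface with k crosscaps: chi = 2 - k.
Here k = 33.
chi = 2 - 33 = -31

-31


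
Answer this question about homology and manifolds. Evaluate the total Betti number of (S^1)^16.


b_k(T^16) = C(16,k), so the sum over k is sum_k C(16,k) = 2^16.
Total = 2^16 = 65536

65536


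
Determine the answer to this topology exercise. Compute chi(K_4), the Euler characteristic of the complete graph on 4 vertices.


K_4: V = 4, E = C(4,2) = 6.
chi = V - E = 4 - 6 = -2

-2


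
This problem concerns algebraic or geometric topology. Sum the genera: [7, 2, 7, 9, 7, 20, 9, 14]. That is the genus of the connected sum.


Genus is additive under connected sum of orientable surfaces.
g = 7 + 2 + 7 + 9 + 7 + 20 + 9 + 14 = 75

75


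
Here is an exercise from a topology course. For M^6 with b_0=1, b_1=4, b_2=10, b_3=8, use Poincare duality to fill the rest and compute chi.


By Poincare duality b_k = b_{6-k}, so full Betti numbers: b_0=1, b_1=4, b_2=10, b_3=8, b_4=10, b_5=4, b_6=1.
chi = sum (-1)^k b_k = 6

6


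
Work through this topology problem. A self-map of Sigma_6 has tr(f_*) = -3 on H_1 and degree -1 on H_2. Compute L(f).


L(f) = tr(f_0*) - tr(f_1*) + tr(f_2*).
= 1 - (-3) + (-1)
= 3

3


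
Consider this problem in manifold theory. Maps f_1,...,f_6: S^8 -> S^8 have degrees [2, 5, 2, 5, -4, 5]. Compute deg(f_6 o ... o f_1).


Degree is multiplicative: deg(composition) = product of degrees.
= (2) * (5) * (2) * (5) * (-4) * (5) = -2000

-2000


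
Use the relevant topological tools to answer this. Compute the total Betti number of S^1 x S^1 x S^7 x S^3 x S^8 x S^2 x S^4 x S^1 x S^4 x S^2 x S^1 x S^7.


Total Betti number is multiplicative under products.
Each S^d (d>=1) has total Betti number 2.
There are 12 sphere factors.
Total = 2^12 = 4096

4096


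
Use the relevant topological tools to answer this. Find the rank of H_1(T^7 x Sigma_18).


pi_1(A x B) = pi_1(A) x pi_1(B); rank of abelianization = b_1.
b_1(T^7) = 7, b_1(Sigma_18) = 2*18 = 36.
b_1(product) = 7 + 36 = 43

43


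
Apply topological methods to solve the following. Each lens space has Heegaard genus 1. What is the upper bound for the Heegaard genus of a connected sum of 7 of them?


Heegaard genus satisfies g(A#B) <= g(A) + g(B).
Each lens space has g = 1.
Upper bound: 7 * 1 = 7

7


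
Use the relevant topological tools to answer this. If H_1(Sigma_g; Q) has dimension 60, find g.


For a closed orientable surface: b_1 = 2g.
60 = 2g
g = 60 / 2 = 30

30


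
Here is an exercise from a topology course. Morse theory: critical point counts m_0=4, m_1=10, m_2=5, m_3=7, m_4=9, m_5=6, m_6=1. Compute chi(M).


Morse theory: chi(M) = sum_k (-1)^k m_k where m_k = #(index-k critical points).
= (4) + (-10) + (5) + (-7) + (9) + (-6) + (1) = -4

-4


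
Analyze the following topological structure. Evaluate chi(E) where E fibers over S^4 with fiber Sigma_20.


chi(S^4) = 2 (n even), chi(Sigma_20) = 2 - 2*20 = -38.
chi(E) = 2 * (-38) = -76

-76


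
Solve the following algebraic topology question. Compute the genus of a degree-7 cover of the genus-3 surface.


For an n-sheeted cover: chi(E) = n * chi(B).
chi(Sigma_3) = 2 - 2*3 = -4.
chi(E) = 7 * (-4) = -28.
genus(E) = (2 - chi(E))/2 = (2 - (-28))/2 = 30/2 = 15

15


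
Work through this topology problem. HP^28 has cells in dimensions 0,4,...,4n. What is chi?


HP^28 has one cell in each dimension 0, 4, ..., 4*28 (28+1 cells, all even-dim).
chi = 28 + 1 = 29

29


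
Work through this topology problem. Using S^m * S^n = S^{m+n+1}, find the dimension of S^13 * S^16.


Join of spheres: S^m * S^n = S^{m+n+1}.
dim = 13 + 16 + 1 = 30

30


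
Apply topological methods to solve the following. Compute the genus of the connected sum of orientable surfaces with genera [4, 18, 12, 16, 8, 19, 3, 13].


Genus is additive under connected sum of orientable surfaces.
g = 4 + 18 + 12 + 16 + 8 + 19 + 3 + 13 = 93

93


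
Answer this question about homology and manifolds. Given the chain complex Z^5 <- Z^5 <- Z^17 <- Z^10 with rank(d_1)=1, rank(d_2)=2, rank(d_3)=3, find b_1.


rank H_k = rank(ker d_k) - rank(im d_{k+1}).
rank(ker d_1) = rank(C_1) - rank(d_1) = 5 - 1 = 4.
rank(im d_{1+1}) = 2.
rank H_1 = 4 - 2 = 2

2


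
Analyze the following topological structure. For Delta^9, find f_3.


Delta^9 has 9+1 vertices. A 3-face is a choice of 3+1 vertices.
f_3 = C(9+1, 3+1) = C(10,4) = 210

210


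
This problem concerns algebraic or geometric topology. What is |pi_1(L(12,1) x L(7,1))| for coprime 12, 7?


pi_1(X x Y) = pi_1(X) x pi_1(Y).
pi_1(L(12,1)) = Z/12, pi_1(L(7,1)) = Z/7.
|Z/12 x Z/7| = 12 * 7 = 84

84


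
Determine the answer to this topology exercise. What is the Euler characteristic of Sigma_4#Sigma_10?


chi(Sigma_4) = 2 - 2*4 = -6
chi(Sigma_10) = 2 - 2*10 = -18
For surfaces: chi(A#B) = chi(A) + chi(B) - 2.
chi = -6 + -18 - 2 = -26

-26


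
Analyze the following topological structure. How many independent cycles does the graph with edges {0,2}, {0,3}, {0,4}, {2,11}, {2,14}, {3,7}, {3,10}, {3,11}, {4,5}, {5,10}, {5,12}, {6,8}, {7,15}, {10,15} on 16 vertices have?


b_1 = E - V + (number of components).
E = 14, V = 16, components = 5.
b_1 = 14 - 16 + 5 = 3

3


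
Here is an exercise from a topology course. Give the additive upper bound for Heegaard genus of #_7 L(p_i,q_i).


Heegaard genus satisfies g(A#B) <= g(A) + g(B).
Each lens space has g = 1.
Upper bound: 7 * 1 = 7

7


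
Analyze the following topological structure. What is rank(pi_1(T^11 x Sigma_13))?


pi_1(A x B) = pi_1(A) x pi_1(B); rank of abelianization = b_1.
b_1(T^11) = 11, b_1(Sigma_13) = 2*13 = 26.
b_1(product) = 11 + 26 = 37

37


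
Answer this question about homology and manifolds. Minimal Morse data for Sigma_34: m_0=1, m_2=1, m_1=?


A perfect Morse function has m_k = b_k.
For Sigma_34: b_0=1, b_1=2g=68, b_2=1.
Saddles m_1 = 2g = 68

68


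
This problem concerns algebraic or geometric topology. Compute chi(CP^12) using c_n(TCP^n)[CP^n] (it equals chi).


For any closed oriented manifold, <e(TM),[M]> = chi(M).
chi(CP^12) = 12+1 = 13

13


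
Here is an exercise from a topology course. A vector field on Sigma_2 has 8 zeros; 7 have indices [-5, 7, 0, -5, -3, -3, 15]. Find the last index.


Poincare-Hopf: sum of indices = chi(M).
chi(Sigma_2) = 2 - 2*2 = -2.
Sum of known indices = 6.
x = chi - (sum known) = -2 - (6) = -8

-8


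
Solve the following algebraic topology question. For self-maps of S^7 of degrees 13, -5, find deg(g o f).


Degree is multiplicative under composition: deg(g o f) = deg(g) * deg(f).
= -5 * 13 = -65

-65


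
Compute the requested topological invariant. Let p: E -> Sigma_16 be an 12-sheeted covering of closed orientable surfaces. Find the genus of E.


For an n-sheeted cover: chi(E) = n * chi(B).
chi(Sigma_16) = 2 - 2*16 = -30.
chi(E) = 12 * (-30) = -360.
genus(E) = (2 - chi(E))/2 = (2 - (-360))/2 = 362/2 = 181

181


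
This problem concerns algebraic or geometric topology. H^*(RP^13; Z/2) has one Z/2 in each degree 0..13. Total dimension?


H^k(RP^13; Z/2) = Z/2 for each 0 <= k <= 13.
Total dimension = 13 + 1 = 14

14


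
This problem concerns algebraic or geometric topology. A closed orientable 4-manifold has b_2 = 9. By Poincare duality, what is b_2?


Poincare duality for closed orientable n-manifolds: b_k = b_{n-k}.
Here n = 4, so b_2 = b_2 = 9

9


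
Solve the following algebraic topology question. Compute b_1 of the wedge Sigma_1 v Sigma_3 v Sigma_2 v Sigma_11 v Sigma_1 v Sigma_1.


For a wedge X v Y: reduced H_k(X v Y) = H_k(X) + H_k(Y).
Each Sigma_g contributes b_1 = 2g.
b_1 = 2 + 6 + 4 + 22 + 2 + 2 = 38

38


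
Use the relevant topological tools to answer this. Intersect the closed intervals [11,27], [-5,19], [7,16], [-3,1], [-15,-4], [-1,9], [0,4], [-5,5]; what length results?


Intersection = [max(a_i), min(b_i)] = [11, -4].
Since 11 > -4, the intersection is empty.
Length = 0

0


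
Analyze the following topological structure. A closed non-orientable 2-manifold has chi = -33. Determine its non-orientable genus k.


chi = 2 - k for closed non-orientable surfaces with k crosscaps.
-33 = 2 - k
k = 2 - (-33) = 35

35


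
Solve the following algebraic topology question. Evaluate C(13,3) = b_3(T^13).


By the Kunneth formula, b_k(T^n) = C(n,k).
b_3(T^13) = C(13,3).
C(13,3) = 13!/(3!*10!) = 286

286


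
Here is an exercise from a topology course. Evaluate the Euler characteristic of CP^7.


CP^7 has one cell in each even dimension 0, 2, ..., 2*7 (7+1 cells total).
All cells are even-dimensional, so chi = number of cells.
chi = 7 + 1 = 8

8


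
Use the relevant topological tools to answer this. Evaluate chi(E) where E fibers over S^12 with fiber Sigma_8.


chi(S^12) = 2 (n even), chi(Sigma_8) = 2 - 2*8 = -14.
chi(E) = 2 * (-14) = -28

-28


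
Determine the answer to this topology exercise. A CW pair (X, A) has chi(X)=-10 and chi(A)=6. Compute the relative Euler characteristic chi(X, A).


Relative Euler characteristic: chi(X, A) = chi(X) - chi(A).
= -10 - (6) = -16

-16


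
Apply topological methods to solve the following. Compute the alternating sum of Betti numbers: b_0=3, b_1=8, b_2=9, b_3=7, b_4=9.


chi = sum_k (-1)^k b_k.
= (3) + (-8) + (9) + (-7) + (9)
= 6

6


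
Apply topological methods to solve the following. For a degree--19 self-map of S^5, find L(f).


On S^5: L(f) = tr(f_0*) + (-1)^5 tr(f_5*) = 1 + (-1)^5 * deg(f).
L(f) = 1 + (-1)^5 * -19 = 1 + 19 = 20

20


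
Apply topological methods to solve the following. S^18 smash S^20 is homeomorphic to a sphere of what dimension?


S^m ^ S^n = S^{m+n}.
k = 18 + 20 = 38

38


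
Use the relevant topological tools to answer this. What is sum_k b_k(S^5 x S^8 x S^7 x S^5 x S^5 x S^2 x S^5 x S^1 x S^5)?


Total Betti number is multiplicative under products.
Each S^d (d>=1) has total Betti number 2.
There are 9 sphere factors.
Total = 2^9 = 512

512


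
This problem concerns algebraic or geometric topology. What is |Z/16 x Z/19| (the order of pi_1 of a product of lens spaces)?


pi_1(X x Y) = pi_1(X) x pi_1(Y).
pi_1(L(16,1)) = Z/16, pi_1(L(19,1)) = Z/19.
|Z/16 x Z/19| = 16 * 19 = 304

304


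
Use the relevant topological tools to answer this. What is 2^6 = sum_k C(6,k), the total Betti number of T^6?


b_k(T^6) = C(6,k), so the sum over k is sum_k C(6,k) = 2^6.
Total = 2^6 = 64

64


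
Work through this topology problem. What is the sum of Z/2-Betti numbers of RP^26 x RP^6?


dim H^*(RP^n; Z/2) = n+1 (one Z/2 in each degree 0..n).
Total Betti number is multiplicative.
Total = (26+1) * (6+1) = 27 * 7 = 189

189


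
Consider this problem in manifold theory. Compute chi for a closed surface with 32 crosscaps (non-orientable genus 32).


For a non-orientable closed surface with k crosscaps: chi = 2 - k.
Here k = 32.
chi = 2 - 32 = -30

-30


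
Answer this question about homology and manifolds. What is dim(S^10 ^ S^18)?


S^m ^ S^n = S^{m+n}.
k = 10 + 18 = 28

28


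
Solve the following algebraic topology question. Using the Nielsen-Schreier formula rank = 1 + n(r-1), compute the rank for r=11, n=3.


Nielsen-Schreier: an index-n subgroup of F_r is free of rank 1 + n(r-1).
Equivalently: chi(cover) = n*chi(base); chi(vee_r S^1) = 1 - 11 = -10.
chi(E) = 3*(-10) = -30; rank = 1 - chi(E) = 1 - (-30) = 31.
rank = 1 + 3*(11-1) = 1 + 30 = 31

31


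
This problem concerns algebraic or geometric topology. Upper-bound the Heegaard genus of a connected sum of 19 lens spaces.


Heegaard genus satisfies g(A#B) <= g(A) + g(B).
Each lens space has g = 1.
Upper bound: 19 * 1 = 19

19


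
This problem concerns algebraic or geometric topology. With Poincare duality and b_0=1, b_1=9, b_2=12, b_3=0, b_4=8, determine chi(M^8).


By Poincare duality b_k = b_{8-k}, so full Betti numbers: b_0=1, b_1=9, b_2=12, b_3=0, b_4=8, b_5=0, b_6=12, b_7=9, b_8=1.
chi = sum (-1)^k b_k = 16

16


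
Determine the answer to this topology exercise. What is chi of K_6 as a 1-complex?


K_6: V = 6, E = C(6,2) = 15.
chi = V - E = 6 - 15 = -9

-9


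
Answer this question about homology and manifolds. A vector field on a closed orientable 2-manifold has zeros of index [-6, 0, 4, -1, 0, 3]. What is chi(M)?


Poincare-Hopf: chi(M) = sum of indices of zeros.
chi = (-6) + (0) + (4) + (-1) + (0) + (3) = 0

0


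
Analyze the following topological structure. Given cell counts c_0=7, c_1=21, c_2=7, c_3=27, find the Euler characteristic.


chi = sum_k (-1)^k c_k.
= (-1)^0*7 + (-1)^1*21 + (-1)^2*7 + (-1)^3*27
= (7) + (-21) + (7) + (-27)
= -34

-34


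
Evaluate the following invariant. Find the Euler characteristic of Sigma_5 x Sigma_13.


chi(Sigma_5) = 2 - 2*5 = -8
chi(Sigma_13) = 2 - 2*13 = -24
chi(product) = (-8) * (-24) = 192

192


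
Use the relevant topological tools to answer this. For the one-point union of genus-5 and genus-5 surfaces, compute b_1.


For a wedge: H_1(A v B) = H_1(A) + H_1(B).
b_1(Sigma_5) = 10, b_1(Sigma_5) = 10.
b_1 = 10 + 10 = 20

20


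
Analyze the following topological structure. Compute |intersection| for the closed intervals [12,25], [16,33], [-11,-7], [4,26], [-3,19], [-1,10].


Intersection = [max(a_i), min(b_i)] = [16, -7].
Since 16 > -7, the intersection is empty.
Length = 0

0


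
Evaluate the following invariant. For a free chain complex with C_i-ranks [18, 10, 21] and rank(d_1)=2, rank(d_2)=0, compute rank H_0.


rank H_k = rank(ker d_k) - rank(im d_{k+1}).
rank(ker d_0) = rank(C_0) - rank(d_0) = 18 - 0 = 18.
rank(im d_{0+1}) = 2.
rank H_0 = 18 - 2 = 16

16


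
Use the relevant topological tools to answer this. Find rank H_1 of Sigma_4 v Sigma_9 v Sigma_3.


For a wedge X v Y: reduced H_k(X v Y) = H_k(X) + H_k(Y).
Each Sigma_g contributes b_1 = 2g.
b_1 = 8 + 18 + 6 = 32

32


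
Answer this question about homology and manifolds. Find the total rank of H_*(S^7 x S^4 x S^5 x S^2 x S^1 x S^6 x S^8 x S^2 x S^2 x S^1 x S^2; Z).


Total Betti number is multiplicative under products.
Each S^d (d>=1) has total Betti number 2.
There are 11 sphere factors.
Total = 2^11 = 2048

2048


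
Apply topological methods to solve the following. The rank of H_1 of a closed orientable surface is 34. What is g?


For a closed orientable surface: b_1 = 2g.
34 = 2g
g = 34 / 2 = 17

17


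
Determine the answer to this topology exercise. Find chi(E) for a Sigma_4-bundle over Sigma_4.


For a fiber bundle F -> E -> B (with CW structure): chi(E) = chi(B) * chi(F).
chi(Sigma_4) = -6, chi(Sigma_4) = -6.
chi(E) = (-6) * (-6) = 36

36


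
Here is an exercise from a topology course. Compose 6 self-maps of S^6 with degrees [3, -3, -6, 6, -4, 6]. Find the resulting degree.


Degree is multiplicative: deg(composition) = product of degrees.
= (3) * (-3) * (-6) * (6) * (-4) * (6) = -7776

-7776


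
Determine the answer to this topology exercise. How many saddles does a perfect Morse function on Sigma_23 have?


A perfect Morse function has m_k = b_k.
For Sigma_23: b_0=1, b_1=2g=46, b_2=1.
Saddles m_1 = 2g = 46

46


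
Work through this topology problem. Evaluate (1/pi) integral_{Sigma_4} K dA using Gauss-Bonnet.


Gauss-Bonnet: integral K dA = 2*pi*chi(M).
chi(Sigma_4) = 2 - 2*4 = -6.
(integral K dA)/pi = 2*chi = 2*(-6) = -12

-12


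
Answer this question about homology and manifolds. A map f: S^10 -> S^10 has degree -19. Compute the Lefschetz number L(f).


On S^10: L(f) = tr(f_0*) + (-1)^10 tr(f_10*) = 1 + (-1)^10 * deg(f).
L(f) = 1 + (-1)^10 * -19 = 1 + -19 = -18

-18


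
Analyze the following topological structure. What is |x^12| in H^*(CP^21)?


|x| = 2 in H^*(CP^n).
|x^12| = 12 * |x| = 12 * 2 = 24

24


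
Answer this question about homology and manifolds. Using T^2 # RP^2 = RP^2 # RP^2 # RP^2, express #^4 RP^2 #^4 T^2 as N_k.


Since a >= 1, the sum is non-orientable; each T^2 can be replaced by RP^2 # RP^2 (since T^2#RP^2 = 3RP^2).
Total crosscaps k = 4 + 2*4 = 12.
Check via chi: chi = 4*1 + 4*0 - (4+4-1)*2 = -10 = 2 - k = -10. Consistent.

12


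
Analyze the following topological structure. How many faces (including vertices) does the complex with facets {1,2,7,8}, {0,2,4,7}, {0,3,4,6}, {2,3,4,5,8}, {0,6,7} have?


Each maximal simplex on m vertices has 2^m - 1 nonempty faces.
Take the union (dedupe shared faces).
Total distinct faces = 65

65


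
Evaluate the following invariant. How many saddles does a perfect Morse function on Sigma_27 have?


A perfect Morse function has m_k = b_k.
For Sigma_27: b_0=1, b_1=2g=54, b_2=1.
Saddles m_1 = 2g = 54

54


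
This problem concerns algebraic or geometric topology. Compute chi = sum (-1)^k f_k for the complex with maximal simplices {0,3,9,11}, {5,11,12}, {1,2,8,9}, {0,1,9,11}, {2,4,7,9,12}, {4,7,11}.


Enumerate all faces; f-vector: f_0=11, f_1=28, f_2=23, f_3=8, f_4=1.
chi = sum (-1)^k f_k = -1

-1


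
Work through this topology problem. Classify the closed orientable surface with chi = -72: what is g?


chi = 2 - 2g for closed orientable surfaces.
-72 = 2 - 2g
2g = 2 - (-72) = 74
g = 37

37
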